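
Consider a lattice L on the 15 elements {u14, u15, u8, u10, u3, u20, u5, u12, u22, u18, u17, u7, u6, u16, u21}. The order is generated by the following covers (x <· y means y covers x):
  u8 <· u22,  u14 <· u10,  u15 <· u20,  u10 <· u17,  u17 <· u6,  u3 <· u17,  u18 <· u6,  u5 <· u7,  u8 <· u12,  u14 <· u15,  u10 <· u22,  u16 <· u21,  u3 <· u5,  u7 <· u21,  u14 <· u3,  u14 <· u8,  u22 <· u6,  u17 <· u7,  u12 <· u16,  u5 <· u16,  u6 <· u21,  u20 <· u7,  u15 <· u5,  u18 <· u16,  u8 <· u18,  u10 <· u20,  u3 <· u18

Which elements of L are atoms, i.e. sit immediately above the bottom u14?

The atoms are exactly the elements that cover u14: u10, u15, u3, u8.

u10, u15, u3, u8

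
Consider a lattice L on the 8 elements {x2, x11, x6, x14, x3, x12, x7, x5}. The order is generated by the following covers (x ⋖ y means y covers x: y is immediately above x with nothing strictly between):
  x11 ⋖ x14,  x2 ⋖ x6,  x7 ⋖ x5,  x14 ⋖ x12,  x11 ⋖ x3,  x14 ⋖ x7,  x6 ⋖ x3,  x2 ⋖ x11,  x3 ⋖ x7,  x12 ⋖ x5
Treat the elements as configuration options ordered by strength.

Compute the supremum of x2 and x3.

Common upper bounds of {x2, x3}: x3, x5, x7.
The least among these is x3.

x3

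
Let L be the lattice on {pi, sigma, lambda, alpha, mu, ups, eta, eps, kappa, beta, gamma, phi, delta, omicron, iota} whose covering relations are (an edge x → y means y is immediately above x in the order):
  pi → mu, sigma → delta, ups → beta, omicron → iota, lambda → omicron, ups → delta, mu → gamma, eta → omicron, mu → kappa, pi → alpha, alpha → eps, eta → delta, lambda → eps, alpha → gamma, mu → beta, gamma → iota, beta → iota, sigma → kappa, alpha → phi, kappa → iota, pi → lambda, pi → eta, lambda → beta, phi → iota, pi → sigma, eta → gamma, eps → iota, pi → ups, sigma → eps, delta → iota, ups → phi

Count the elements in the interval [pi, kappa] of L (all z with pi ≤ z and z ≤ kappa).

The interval [pi, kappa] = {kappa, mu, pi, sigma}, which has 4 elements.

4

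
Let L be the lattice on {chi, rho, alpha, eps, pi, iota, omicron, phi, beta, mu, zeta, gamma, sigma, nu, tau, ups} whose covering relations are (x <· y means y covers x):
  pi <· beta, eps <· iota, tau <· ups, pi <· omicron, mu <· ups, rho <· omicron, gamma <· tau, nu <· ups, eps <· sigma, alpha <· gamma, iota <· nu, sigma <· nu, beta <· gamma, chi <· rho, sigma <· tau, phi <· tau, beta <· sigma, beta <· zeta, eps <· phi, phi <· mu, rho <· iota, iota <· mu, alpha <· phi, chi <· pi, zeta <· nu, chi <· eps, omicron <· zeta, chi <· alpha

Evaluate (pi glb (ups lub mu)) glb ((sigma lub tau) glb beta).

ups ∨ mu = ups
pi ∧ ups = pi
sigma ∨ tau = tau
tau ∧ beta = beta
pi ∧ beta = pi

pi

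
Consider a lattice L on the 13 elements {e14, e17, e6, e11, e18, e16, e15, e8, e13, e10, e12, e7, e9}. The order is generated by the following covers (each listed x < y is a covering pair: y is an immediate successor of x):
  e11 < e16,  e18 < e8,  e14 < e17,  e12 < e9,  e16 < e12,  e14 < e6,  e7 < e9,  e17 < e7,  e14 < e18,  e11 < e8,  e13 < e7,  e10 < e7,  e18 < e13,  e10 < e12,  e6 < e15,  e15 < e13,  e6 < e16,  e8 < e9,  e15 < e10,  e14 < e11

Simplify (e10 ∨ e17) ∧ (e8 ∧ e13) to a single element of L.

e10 ∨ e17 = e7
e8 ∧ e13 = e18
e7 ∧ e18 = e18

e18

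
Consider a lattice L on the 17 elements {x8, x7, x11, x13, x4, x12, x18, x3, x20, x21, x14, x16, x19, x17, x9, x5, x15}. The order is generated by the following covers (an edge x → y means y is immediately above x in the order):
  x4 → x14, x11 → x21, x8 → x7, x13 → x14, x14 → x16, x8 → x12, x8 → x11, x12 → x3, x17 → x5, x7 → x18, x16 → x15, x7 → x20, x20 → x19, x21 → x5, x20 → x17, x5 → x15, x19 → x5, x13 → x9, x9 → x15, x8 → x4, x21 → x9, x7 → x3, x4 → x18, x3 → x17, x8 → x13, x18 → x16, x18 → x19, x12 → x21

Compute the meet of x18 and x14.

Common lower bounds of {x18, x14}: x4, x8.
The greatest among these is x4.

x4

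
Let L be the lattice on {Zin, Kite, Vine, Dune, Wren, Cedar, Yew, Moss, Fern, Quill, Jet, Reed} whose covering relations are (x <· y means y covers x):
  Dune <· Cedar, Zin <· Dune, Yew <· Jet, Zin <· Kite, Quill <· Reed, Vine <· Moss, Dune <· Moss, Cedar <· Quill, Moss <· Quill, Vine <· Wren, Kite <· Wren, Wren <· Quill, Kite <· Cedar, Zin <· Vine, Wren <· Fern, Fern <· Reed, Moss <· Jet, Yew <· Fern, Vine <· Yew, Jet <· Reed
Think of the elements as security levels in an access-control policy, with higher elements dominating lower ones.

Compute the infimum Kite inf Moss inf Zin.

Zin

Common lower bounds of {Kite, Moss, Zin}: Zin.
The greatest among these is Zin.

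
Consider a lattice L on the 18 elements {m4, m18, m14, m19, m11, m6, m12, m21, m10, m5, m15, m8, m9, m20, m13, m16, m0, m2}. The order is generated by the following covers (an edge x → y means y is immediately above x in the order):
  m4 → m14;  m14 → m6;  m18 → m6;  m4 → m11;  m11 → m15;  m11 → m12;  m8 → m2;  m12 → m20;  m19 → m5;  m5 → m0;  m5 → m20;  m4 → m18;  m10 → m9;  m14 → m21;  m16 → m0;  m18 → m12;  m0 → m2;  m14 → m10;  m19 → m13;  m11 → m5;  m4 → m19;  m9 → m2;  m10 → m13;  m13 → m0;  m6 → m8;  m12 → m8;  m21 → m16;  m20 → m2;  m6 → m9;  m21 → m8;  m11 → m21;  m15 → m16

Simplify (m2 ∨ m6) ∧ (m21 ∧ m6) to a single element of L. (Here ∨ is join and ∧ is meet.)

m14

m2 ∨ m6 = m2
m21 ∧ m6 = m14
m2 ∧ m14 = m14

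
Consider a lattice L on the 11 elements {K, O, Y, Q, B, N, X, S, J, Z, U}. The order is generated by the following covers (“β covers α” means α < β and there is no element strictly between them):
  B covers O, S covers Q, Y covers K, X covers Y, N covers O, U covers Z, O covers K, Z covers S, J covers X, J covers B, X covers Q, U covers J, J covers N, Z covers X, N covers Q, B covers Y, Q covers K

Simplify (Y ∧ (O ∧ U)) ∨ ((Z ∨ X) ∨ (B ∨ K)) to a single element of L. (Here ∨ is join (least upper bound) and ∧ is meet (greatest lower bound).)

U

O ∧ U = O
Y ∧ O = K
Z ∨ X = Z
B ∨ K = B
Z ∨ B = U
K ∨ U = U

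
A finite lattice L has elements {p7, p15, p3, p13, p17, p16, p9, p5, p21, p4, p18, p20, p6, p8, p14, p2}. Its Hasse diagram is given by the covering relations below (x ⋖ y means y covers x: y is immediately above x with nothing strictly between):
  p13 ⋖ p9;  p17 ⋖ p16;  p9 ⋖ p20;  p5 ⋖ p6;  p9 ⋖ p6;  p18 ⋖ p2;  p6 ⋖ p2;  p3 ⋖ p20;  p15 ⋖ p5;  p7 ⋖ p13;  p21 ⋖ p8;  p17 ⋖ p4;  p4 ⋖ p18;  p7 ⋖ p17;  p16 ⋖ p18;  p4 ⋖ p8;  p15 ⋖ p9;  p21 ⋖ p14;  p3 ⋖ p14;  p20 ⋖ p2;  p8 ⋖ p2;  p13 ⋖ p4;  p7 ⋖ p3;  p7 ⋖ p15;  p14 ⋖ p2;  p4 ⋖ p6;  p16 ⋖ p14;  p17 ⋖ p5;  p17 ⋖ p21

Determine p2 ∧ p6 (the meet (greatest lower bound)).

Common lower bounds of {p2, p6}: p13, p15, p17, p4, p5, p6, p7, p9.
The greatest among these is p6.

p6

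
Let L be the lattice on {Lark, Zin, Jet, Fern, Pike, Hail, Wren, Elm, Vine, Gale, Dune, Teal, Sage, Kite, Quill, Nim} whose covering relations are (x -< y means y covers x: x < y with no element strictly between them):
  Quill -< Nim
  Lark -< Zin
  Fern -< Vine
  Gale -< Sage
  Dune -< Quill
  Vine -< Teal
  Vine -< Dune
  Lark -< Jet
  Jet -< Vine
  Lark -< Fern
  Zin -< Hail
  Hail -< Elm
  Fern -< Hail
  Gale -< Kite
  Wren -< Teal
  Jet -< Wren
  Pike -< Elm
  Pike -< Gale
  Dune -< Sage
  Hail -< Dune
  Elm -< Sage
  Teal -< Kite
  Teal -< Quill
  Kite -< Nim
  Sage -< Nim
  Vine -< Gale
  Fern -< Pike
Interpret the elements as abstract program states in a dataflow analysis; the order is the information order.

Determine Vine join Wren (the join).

Common upper bounds of {Vine, Wren}: Kite, Nim, Quill, Teal.
The least among these is Teal.

Teal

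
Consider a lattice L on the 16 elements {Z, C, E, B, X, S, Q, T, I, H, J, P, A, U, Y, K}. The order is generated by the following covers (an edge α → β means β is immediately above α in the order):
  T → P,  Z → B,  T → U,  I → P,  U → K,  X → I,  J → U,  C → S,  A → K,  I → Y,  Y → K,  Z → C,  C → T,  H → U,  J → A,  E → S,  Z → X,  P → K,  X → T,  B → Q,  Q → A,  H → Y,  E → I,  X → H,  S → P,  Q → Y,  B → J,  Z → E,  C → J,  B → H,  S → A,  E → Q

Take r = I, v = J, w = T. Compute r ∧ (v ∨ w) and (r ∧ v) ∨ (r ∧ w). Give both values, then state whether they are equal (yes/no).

v ∨ w = U, so r ∧ (v ∨ w) = I ∧ U = X.
r ∧ v = Z and r ∧ w = X, so (r ∧ v) ∨ (r ∧ w) = Z ∨ X = X.
Equal: yes.

X; X; yes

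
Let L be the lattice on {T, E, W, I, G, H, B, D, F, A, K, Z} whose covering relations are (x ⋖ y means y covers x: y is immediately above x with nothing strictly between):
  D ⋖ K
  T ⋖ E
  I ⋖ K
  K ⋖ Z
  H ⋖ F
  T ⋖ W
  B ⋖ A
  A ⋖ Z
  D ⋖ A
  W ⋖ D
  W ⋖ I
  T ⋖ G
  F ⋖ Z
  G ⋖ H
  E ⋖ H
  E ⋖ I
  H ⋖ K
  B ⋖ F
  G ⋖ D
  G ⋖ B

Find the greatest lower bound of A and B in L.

B

Common lower bounds of {A, B}: B, G, T.
The greatest among these is B.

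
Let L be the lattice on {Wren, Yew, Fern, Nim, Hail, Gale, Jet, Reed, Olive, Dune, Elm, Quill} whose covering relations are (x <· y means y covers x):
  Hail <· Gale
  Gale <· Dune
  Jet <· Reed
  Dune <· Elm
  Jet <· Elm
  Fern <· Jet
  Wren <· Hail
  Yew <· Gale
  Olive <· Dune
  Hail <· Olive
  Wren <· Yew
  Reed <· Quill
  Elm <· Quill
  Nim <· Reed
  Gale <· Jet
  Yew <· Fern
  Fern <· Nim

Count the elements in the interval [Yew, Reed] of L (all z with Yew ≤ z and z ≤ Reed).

The interval [Yew, Reed] = {Fern, Gale, Jet, Nim, Reed, Yew}, which has 6 elements.

6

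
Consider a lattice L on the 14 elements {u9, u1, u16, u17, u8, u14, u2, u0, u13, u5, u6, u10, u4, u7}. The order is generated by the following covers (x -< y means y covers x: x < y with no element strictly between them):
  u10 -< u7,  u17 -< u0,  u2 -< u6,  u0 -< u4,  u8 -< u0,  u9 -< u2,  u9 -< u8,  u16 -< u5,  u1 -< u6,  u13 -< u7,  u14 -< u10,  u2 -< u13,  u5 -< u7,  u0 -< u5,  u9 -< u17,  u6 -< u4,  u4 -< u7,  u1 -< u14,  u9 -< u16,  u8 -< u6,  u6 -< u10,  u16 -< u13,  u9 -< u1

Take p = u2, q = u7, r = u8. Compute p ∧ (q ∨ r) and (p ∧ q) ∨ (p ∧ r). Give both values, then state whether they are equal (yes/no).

u2; u2; yes

q ∨ r = u7, so p ∧ (q ∨ r) = u2 ∧ u7 = u2.
p ∧ q = u2 and p ∧ r = u9, so (p ∧ q) ∨ (p ∧ r) = u2 ∨ u9 = u2.
Equal: yes.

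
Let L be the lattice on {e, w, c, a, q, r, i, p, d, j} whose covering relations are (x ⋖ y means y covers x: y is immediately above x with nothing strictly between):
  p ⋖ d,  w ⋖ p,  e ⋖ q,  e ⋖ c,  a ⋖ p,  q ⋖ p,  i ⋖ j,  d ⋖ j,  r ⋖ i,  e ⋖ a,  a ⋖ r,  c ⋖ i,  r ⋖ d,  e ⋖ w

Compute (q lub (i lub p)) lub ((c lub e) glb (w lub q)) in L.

i ∨ p = j
q ∨ j = j
c ∨ e = c
w ∨ q = p
c ∧ p = e
j ∨ e = j

j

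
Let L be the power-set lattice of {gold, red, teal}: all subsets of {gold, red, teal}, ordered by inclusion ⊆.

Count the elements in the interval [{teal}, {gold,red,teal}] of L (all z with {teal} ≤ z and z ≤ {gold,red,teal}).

The interval [{teal}, {gold,red,teal}] = {{gold,red,teal}, {gold,teal}, {red,teal}, {teal}}, which has 4 elements.

4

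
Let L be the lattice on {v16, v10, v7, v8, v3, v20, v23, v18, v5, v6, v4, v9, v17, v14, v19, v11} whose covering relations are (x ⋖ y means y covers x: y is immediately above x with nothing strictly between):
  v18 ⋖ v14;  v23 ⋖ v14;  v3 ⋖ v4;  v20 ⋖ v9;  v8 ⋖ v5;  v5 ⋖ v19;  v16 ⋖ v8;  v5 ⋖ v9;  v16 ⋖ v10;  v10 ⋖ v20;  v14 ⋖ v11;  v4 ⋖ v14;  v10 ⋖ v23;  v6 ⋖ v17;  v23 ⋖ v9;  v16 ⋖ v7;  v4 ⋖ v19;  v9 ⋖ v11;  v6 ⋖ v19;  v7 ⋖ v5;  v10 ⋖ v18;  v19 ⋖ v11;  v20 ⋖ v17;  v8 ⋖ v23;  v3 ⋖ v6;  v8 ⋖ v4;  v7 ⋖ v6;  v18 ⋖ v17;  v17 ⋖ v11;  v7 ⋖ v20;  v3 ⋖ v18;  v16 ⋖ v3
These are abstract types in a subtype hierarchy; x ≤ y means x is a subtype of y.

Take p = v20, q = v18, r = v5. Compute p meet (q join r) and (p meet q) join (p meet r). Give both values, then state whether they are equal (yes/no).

v20; v20; yes

q join r = v11, so p meet (q join r) = v20 meet v11 = v20.
p meet q = v10 and p meet r = v7, so (p meet q) join (p meet r) = v10 join v7 = v20.
Equal: yes.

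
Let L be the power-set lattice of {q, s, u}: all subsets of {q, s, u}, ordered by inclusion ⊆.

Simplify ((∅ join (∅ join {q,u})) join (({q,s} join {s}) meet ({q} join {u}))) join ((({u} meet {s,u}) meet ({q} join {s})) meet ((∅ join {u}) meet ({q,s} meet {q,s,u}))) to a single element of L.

{q,u}

∅ ∨ {q,u} = {q,u}
∅ ∨ {q,u} = {q,u}
{q,s} ∨ {s} = {q,s}
{q} ∨ {u} = {q,u}
{q,s} ∧ {q,u} = {q}
{q,u} ∨ {q} = {q,u}
{u} ∧ {s,u} = {u}
{q} ∨ {s} = {q,s}
{u} ∧ {q,s} = ∅
∅ ∨ {u} = {u}
{q,s} ∧ {q,s,u} = {q,s}
{u} ∧ {q,s} = ∅
∅ ∧ ∅ = ∅
{q,u} ∨ ∅ = {q,u}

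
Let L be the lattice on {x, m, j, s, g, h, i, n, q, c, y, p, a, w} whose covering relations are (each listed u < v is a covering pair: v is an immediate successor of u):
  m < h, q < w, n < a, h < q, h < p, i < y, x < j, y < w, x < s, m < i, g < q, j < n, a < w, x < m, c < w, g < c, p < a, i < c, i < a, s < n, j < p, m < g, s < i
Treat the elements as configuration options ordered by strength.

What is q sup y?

Common upper bounds of {q, y}: w.
The least among these is w.

w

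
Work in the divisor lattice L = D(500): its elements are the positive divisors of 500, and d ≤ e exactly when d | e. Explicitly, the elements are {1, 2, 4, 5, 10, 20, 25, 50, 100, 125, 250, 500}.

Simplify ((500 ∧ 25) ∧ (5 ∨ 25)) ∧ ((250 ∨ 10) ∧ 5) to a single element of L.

500 ∧ 25 = 25
5 ∨ 25 = 25
25 ∧ 25 = 25
250 ∨ 10 = 250
250 ∧ 5 = 5
25 ∧ 5 = 5

5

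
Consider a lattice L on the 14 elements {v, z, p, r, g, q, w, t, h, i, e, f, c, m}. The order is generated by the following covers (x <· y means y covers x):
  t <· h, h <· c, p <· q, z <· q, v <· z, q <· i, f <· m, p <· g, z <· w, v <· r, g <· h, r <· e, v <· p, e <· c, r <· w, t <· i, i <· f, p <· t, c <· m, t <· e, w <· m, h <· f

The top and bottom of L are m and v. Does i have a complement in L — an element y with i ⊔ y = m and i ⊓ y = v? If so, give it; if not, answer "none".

Need y with i ∨ y = m and i ∧ y = v.
Checking each element gives: r.

r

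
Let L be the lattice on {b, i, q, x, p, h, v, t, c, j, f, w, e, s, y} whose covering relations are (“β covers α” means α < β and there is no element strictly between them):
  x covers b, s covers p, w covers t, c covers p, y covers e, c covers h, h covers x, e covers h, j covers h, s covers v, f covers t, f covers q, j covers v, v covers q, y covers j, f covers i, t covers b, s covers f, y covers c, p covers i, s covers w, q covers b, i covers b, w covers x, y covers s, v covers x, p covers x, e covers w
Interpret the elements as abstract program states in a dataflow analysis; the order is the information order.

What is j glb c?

Common lower bounds of {j, c}: b, h, x.
The greatest among these is h.

h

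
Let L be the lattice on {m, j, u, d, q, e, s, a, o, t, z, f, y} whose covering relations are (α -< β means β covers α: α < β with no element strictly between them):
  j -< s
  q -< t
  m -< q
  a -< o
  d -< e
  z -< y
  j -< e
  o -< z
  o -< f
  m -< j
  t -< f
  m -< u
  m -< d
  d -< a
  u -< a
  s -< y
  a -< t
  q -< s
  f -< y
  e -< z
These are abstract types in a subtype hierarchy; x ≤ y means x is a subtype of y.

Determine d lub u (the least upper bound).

a

Common upper bounds of {d, u}: a, f, o, t, y, z.
The least among these is a.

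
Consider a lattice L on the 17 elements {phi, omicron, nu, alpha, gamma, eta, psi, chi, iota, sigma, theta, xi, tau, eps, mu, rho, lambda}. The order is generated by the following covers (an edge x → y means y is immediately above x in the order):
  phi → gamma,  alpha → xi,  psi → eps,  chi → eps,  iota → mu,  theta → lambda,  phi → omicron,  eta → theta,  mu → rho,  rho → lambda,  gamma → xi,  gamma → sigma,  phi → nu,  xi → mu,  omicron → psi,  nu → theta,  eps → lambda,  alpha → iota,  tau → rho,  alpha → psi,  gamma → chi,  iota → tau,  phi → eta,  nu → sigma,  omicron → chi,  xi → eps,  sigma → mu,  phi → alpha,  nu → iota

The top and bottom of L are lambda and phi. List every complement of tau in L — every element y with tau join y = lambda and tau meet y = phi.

chi, eta, omicron

Need y with tau ∨ y = lambda and tau ∧ y = phi.
Checking each element gives: chi, eta, omicron.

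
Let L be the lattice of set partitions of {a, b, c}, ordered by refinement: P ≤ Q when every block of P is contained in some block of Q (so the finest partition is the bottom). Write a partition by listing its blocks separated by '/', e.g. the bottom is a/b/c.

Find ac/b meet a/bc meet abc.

a/b/c

The meet (common refinement) of ac/b, a/bc, abc intersects blocks pairwise, giving a/b/c.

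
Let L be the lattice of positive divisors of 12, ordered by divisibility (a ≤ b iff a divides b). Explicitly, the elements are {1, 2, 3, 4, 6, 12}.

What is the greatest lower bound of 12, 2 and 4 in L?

In the divisibility order, the meet is the greatest common divisor: gcd(12, 2, 4) = 2.

2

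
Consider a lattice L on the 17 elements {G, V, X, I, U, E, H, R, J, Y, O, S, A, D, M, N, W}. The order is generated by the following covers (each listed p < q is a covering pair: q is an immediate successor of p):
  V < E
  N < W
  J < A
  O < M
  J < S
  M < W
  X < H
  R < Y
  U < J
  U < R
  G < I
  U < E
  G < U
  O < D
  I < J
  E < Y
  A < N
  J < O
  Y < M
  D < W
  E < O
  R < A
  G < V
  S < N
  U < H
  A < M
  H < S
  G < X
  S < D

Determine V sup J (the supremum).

Common upper bounds of {V, J}: D, M, O, W.
The least among these is O.

O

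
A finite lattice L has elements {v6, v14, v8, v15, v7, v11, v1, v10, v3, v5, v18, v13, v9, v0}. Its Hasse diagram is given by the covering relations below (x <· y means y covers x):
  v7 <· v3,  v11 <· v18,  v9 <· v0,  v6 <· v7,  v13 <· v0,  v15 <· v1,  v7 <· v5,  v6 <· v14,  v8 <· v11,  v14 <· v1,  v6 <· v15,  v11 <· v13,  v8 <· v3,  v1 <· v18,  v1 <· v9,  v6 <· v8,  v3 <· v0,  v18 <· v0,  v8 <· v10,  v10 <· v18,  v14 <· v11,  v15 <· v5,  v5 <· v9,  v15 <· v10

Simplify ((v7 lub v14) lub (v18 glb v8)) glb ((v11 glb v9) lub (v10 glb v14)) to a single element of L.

v7 ∨ v14 = v9
v18 ∧ v8 = v8
v9 ∨ v8 = v0
v11 ∧ v9 = v14
v10 ∧ v14 = v6
v14 ∨ v6 = v14
v0 ∧ v14 = v14

v14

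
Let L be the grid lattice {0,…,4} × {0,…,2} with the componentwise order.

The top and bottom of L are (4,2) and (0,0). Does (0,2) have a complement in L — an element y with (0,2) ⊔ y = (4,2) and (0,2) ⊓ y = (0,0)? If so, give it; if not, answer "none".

(4,0)

Need y with (0,2) ∨ y = (4,2) and (0,2) ∧ y = (0,0).
Checking each element gives: (4,0).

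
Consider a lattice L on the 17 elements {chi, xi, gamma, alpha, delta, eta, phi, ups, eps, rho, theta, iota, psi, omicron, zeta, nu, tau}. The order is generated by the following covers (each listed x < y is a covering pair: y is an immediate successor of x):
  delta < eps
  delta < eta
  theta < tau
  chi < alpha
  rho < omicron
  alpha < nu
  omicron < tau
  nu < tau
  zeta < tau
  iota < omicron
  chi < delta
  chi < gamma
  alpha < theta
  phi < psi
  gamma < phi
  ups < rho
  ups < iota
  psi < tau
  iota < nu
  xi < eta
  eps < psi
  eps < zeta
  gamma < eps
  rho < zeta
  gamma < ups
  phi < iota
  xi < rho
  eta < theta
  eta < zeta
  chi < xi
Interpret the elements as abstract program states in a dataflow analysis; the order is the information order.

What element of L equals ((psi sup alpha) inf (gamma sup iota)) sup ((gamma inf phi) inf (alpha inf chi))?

psi ∨ alpha = tau
gamma ∨ iota = iota
tau ∧ iota = iota
gamma ∧ phi = gamma
alpha ∧ chi = chi
gamma ∧ chi = chi
iota ∨ chi = iota

iota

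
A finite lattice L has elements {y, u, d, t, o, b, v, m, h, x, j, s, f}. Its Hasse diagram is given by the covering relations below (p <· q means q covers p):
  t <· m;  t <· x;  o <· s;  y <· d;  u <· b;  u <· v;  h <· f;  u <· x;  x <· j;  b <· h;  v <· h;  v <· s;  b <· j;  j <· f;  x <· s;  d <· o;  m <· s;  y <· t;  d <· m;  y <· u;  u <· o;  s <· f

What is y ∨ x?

Common upper bounds of {y, x}: f, j, s, x.
The least among these is x.

x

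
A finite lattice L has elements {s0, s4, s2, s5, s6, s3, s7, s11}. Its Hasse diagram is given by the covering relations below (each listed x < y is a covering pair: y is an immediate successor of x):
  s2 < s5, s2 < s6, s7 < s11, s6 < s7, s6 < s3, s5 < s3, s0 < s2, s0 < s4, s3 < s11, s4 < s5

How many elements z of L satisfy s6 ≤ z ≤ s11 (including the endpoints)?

The interval [s6, s11] = {s11, s3, s6, s7}, which has 4 elements.

4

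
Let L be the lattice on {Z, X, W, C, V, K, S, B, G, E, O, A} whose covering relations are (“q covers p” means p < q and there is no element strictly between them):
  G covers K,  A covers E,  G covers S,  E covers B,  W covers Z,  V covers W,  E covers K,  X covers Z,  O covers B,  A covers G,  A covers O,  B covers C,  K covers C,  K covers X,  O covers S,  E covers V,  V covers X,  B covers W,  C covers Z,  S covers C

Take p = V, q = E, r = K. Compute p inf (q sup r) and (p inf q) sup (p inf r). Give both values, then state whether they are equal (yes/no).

q sup r = E, so p inf (q sup r) = V inf E = V.
p inf q = V and p inf r = X, so (p inf q) sup (p inf r) = V sup X = V.
Equal: yes.

V; V; yes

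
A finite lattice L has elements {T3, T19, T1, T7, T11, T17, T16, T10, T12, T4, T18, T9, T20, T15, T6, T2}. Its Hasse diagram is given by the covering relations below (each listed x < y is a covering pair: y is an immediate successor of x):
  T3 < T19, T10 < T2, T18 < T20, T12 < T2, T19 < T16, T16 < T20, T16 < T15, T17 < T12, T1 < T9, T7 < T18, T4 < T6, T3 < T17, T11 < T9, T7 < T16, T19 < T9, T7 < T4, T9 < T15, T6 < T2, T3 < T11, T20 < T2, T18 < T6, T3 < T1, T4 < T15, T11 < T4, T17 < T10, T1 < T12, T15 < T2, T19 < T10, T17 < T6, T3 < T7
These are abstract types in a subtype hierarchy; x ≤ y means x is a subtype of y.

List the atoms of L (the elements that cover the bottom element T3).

T1, T11, T17, T19, T7

The atoms are exactly the elements that cover T3: T1, T11, T17, T19, T7.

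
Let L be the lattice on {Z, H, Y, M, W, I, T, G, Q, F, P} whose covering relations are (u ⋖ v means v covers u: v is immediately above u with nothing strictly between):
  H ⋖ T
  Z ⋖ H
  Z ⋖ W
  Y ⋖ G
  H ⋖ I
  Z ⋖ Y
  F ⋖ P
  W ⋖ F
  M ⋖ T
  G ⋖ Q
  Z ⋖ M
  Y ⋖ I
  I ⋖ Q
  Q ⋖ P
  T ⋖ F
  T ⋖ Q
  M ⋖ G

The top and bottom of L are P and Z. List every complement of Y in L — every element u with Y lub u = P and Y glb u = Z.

F, W

Need u with Y ∨ u = P and Y ∧ u = Z.
Checking each element gives: F, W.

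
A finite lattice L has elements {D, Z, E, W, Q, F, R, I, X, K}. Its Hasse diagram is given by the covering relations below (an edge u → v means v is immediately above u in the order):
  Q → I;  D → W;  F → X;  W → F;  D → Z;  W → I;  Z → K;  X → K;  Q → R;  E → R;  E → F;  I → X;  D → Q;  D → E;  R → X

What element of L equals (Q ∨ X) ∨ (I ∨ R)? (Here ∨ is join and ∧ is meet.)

Q ∨ X = X
I ∨ R = X
X ∨ X = X

X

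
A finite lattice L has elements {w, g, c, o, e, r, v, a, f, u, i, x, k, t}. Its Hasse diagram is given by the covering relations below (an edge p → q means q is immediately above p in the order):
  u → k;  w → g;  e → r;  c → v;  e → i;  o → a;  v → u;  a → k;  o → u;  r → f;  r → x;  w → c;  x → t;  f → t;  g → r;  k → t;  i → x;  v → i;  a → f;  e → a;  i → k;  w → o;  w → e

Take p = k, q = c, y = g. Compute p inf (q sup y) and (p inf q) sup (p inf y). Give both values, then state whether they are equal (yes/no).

i; c; no

q sup y = x, so p inf (q sup y) = k inf x = i.
p inf q = c and p inf y = w, so (p inf q) sup (p inf y) = c sup w = c.
Equal: no.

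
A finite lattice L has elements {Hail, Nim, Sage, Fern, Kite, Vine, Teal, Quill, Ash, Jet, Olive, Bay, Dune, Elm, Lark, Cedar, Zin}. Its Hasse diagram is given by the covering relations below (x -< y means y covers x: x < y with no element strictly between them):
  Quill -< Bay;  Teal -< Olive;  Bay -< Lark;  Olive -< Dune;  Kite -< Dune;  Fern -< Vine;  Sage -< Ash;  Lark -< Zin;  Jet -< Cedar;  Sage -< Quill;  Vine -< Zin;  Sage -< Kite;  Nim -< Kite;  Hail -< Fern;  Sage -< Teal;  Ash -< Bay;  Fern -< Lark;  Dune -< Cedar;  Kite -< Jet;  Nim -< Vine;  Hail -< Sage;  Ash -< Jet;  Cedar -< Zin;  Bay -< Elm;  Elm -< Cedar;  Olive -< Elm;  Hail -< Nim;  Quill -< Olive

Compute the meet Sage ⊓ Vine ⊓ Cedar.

Hail

Common lower bounds of {Sage, Vine, Cedar}: Hail.
The greatest among these is Hail.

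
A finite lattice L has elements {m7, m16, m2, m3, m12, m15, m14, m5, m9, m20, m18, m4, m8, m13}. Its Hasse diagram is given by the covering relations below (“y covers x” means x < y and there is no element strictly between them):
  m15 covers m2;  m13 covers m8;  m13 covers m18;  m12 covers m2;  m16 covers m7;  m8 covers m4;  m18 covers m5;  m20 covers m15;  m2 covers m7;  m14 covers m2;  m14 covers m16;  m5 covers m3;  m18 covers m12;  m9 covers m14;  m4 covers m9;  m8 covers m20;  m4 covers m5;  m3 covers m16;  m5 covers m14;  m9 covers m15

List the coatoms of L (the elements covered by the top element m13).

m18, m8

The coatoms are exactly the elements covered by m13: m18, m8.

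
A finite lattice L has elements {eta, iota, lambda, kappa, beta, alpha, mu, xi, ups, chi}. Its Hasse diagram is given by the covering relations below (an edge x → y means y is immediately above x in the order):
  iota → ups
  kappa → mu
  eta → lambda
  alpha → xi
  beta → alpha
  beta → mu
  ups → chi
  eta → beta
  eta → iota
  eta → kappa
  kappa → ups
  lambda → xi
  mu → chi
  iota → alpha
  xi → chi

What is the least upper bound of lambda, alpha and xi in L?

Common upper bounds of {lambda, alpha, xi}: chi, xi.
The least among these is xi.

xi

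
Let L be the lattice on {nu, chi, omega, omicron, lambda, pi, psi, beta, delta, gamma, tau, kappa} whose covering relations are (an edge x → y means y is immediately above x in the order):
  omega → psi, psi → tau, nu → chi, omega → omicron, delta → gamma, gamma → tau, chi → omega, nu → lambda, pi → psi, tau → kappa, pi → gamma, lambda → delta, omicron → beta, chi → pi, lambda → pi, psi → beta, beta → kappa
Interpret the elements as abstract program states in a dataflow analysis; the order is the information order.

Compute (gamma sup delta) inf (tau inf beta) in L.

gamma ∨ delta = gamma
tau ∧ beta = psi
gamma ∧ psi = pi

pi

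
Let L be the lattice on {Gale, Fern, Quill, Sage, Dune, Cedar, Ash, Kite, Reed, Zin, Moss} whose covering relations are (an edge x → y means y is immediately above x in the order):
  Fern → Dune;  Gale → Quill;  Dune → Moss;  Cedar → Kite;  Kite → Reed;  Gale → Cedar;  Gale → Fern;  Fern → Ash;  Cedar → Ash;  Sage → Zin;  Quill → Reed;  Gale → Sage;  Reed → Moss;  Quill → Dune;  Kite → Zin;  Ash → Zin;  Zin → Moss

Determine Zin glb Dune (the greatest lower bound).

Fern

Common lower bounds of {Zin, Dune}: Fern, Gale.
The greatest among these is Fern.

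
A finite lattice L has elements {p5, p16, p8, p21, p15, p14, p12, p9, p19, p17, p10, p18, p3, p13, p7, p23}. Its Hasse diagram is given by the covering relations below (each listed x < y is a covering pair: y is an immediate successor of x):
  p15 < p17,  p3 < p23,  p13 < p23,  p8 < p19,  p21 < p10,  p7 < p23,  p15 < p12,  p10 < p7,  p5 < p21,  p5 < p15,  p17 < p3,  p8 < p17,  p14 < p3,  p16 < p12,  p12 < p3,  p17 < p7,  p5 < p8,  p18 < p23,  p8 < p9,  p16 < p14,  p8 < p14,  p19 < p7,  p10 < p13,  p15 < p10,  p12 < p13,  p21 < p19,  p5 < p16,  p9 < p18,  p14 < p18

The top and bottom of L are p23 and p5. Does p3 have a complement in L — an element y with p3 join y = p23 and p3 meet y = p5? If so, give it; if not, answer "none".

Need y with p3 ∨ y = p23 and p3 ∧ y = p5.
Checking each element gives: p21.

p21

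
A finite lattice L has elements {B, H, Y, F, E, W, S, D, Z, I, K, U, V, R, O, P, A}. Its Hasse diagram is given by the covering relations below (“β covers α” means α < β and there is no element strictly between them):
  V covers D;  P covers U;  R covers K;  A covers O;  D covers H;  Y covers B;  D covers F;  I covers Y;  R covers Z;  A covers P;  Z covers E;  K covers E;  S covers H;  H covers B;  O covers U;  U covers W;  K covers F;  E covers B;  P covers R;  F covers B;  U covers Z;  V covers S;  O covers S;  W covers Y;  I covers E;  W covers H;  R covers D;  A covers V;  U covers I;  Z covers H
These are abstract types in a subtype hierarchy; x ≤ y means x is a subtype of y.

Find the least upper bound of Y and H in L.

W

Common upper bounds of {Y, H}: A, O, P, U, W.
The least among these is W.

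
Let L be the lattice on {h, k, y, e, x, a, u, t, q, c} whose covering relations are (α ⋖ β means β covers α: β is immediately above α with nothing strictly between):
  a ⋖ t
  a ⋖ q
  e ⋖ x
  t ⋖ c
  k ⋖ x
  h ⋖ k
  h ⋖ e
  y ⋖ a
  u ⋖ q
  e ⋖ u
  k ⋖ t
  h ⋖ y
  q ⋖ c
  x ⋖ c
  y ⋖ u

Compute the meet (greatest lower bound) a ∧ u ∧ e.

h

Common lower bounds of {a, u, e}: h.
The greatest among these is h.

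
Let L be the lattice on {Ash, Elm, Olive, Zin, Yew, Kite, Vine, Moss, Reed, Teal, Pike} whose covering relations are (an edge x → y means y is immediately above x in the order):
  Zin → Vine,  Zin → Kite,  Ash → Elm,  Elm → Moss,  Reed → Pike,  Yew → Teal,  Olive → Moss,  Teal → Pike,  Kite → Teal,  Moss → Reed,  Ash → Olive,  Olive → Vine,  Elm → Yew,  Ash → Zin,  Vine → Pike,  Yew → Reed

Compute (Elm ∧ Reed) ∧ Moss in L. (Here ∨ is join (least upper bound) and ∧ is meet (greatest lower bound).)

Elm ∧ Reed = Elm
Elm ∧ Moss = Elm

Elm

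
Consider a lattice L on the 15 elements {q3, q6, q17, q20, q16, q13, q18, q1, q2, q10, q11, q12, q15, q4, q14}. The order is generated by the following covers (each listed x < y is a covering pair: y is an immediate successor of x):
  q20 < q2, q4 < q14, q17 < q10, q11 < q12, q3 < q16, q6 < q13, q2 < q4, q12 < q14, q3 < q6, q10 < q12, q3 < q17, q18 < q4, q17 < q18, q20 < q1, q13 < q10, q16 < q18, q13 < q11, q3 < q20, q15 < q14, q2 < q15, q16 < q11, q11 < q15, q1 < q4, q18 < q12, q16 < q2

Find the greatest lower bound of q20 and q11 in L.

q3

Common lower bounds of {q20, q11}: q3.
The greatest among these is q3.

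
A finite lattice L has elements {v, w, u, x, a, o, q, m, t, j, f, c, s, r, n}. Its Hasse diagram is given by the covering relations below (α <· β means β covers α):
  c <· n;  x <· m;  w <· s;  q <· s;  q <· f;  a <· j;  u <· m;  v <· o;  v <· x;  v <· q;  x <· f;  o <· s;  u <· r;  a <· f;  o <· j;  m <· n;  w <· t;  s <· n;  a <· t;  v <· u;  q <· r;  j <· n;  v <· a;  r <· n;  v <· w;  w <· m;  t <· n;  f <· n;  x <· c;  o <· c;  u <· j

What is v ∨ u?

Common upper bounds of {v, u}: j, m, n, r, u.
The least among these is u.

u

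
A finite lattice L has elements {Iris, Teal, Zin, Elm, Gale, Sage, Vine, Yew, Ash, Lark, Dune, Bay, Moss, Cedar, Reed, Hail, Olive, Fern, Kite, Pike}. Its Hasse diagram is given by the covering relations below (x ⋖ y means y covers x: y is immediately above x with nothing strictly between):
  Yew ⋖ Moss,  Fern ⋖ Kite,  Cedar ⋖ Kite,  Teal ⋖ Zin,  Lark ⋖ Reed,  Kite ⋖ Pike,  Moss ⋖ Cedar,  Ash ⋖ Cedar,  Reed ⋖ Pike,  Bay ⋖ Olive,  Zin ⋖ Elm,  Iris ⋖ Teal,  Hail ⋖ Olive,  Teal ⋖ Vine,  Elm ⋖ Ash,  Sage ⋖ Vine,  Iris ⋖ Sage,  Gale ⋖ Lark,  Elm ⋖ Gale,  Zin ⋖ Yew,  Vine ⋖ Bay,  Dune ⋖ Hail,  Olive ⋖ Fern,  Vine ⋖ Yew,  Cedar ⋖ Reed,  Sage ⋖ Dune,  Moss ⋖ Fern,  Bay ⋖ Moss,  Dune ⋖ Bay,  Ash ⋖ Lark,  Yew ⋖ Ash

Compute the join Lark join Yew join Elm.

Common upper bounds of {Lark, Yew, Elm}: Lark, Pike, Reed.
The least among these is Lark.

Lark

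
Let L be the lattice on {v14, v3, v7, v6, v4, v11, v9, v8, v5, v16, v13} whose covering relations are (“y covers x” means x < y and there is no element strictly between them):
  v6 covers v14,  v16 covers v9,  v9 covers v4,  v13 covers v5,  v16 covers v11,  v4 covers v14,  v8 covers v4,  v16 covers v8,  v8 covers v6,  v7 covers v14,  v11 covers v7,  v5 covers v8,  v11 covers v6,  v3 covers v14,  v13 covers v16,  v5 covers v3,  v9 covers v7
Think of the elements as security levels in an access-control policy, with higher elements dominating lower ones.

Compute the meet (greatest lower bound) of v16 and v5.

Common lower bounds of {v16, v5}: v14, v4, v6, v8.
The greatest among these is v8.

v8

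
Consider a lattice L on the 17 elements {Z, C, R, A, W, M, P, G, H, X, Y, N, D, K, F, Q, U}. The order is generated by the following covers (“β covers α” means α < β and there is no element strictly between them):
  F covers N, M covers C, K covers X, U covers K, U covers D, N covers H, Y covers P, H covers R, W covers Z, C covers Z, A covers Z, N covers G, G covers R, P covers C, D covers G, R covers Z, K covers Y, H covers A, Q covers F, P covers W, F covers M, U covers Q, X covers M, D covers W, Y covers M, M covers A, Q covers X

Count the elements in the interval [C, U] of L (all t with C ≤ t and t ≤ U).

9

The interval [C, U] = {C, F, K, M, P, Q, U, X, Y}, which has 9 elements.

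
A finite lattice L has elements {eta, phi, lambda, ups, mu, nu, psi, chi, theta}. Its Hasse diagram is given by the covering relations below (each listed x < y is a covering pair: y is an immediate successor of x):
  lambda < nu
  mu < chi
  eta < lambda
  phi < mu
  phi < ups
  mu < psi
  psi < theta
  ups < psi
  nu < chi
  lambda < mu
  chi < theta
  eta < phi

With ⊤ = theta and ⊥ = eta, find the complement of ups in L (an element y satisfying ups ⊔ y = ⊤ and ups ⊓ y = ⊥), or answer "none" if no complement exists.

nu

Need y with ups ∨ y = theta and ups ∧ y = eta.
Checking each element gives: nu.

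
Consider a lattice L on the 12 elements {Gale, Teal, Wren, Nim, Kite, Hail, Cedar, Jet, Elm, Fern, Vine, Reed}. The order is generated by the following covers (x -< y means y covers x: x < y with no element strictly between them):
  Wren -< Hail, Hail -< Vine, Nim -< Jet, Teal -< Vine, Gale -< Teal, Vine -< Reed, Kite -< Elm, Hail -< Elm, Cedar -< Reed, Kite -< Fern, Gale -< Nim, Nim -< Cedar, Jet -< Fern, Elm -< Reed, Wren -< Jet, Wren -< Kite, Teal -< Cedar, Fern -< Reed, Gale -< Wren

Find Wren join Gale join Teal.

Vine

Common upper bounds of {Wren, Gale, Teal}: Reed, Vine.
The least among these is Vine.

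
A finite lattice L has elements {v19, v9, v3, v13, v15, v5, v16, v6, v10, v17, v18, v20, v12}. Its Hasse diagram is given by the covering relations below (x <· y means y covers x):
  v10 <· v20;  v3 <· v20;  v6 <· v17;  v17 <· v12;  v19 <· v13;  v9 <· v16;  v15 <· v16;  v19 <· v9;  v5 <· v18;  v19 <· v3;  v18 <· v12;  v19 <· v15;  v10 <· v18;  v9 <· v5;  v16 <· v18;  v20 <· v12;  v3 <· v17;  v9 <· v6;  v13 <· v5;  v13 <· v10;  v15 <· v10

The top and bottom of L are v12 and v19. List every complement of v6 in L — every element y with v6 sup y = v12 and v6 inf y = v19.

v10, v13, v15, v20

Need y with v6 ∨ y = v12 and v6 ∧ y = v19.
Checking each element gives: v10, v13, v15, v20.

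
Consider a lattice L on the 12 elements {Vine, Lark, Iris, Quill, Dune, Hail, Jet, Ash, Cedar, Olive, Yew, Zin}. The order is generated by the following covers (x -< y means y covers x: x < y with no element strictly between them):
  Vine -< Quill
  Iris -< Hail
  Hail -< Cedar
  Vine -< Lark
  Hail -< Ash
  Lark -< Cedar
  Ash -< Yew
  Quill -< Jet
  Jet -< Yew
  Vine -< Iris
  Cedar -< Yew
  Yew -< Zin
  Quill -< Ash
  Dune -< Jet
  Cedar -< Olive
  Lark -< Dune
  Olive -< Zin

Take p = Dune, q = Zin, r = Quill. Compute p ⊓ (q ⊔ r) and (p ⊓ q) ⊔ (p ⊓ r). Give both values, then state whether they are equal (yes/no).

Dune; Dune; yes

q ⊔ r = Zin, so p ⊓ (q ⊔ r) = Dune ⊓ Zin = Dune.
p ⊓ q = Dune and p ⊓ r = Vine, so (p ⊓ q) ⊔ (p ⊓ r) = Dune ⊔ Vine = Dune.
Equal: yes.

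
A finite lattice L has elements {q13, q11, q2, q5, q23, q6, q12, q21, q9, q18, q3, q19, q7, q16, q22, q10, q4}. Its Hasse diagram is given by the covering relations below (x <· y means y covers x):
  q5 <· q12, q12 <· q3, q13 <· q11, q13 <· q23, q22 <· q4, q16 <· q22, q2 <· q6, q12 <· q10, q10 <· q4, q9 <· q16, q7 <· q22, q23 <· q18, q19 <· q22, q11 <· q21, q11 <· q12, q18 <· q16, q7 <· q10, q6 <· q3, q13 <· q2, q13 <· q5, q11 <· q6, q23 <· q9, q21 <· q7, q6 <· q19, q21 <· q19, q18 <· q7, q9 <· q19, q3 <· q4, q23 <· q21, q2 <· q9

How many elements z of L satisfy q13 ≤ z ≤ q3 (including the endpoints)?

7

The interval [q13, q3] = {q11, q12, q13, q2, q3, q5, q6}, which has 7 elements.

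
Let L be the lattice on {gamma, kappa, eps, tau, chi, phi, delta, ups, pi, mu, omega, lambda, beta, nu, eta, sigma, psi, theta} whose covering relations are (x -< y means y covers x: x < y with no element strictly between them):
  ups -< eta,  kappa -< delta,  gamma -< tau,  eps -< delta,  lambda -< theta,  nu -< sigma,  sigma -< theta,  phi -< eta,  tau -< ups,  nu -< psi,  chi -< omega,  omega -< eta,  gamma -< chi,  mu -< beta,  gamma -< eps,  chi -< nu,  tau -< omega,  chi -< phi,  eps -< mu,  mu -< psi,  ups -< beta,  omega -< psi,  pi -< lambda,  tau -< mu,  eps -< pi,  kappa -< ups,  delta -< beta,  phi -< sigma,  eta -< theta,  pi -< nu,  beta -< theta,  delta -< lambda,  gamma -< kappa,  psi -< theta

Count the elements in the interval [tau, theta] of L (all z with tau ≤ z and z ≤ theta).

The interval [tau, theta] = {beta, eta, mu, omega, psi, tau, theta, ups}, which has 8 elements.

8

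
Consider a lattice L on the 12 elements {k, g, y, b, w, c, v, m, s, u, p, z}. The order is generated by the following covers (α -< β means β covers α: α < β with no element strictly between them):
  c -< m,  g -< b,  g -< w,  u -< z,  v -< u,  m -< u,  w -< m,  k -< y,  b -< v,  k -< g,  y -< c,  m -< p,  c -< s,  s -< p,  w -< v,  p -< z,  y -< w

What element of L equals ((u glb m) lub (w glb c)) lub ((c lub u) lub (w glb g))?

u

u ∧ m = m
w ∧ c = y
m ∨ y = m
c ∨ u = u
w ∧ g = g
u ∨ g = u
m ∨ u = u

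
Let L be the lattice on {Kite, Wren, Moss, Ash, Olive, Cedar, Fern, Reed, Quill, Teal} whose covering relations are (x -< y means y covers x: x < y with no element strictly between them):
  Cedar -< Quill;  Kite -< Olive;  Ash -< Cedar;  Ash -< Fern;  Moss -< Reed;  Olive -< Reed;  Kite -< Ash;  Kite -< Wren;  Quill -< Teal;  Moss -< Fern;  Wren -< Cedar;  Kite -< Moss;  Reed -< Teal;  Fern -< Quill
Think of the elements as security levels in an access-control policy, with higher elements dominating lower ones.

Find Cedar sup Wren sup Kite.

Cedar

Common upper bounds of {Cedar, Wren, Kite}: Cedar, Quill, Teal.
The least among these is Cedar.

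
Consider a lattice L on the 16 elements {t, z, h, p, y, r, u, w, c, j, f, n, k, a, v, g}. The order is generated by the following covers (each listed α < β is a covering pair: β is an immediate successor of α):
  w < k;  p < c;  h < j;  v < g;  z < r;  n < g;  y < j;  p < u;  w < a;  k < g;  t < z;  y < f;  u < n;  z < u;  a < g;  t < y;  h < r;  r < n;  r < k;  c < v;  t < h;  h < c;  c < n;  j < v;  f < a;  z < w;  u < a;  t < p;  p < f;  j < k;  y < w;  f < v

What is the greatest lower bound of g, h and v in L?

h

Common lower bounds of {g, h, v}: h, t.
The greatest among these is h.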